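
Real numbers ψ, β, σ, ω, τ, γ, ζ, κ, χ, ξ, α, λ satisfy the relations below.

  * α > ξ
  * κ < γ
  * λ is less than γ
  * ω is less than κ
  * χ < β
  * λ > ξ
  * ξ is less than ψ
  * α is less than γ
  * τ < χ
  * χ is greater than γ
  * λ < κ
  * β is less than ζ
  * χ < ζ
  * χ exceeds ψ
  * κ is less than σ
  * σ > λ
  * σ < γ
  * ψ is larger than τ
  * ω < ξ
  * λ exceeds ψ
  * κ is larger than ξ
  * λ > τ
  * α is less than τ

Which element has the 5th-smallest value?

ψ

Piecing the relations together gives one ordering: ω < ξ < α < τ < ψ < λ < κ < σ < γ < χ < β < ζ.
The 5th smallest is ψ.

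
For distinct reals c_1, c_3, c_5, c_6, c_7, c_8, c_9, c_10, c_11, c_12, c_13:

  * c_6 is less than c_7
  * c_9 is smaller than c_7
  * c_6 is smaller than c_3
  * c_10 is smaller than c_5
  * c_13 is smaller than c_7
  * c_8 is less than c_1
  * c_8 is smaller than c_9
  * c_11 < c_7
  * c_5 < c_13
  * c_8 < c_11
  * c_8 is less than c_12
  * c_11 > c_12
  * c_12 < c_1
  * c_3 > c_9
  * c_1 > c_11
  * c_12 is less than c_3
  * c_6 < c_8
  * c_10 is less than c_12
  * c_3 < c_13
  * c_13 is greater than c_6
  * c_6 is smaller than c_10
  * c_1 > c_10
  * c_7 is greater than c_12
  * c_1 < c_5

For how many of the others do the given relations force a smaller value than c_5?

6

From c_5 the given relations immediately reach c_10, c_1.
From those, c_6, c_8, c_12, c_11 — 6 in total.
Nothing else is reachable below c_5; 6 in all.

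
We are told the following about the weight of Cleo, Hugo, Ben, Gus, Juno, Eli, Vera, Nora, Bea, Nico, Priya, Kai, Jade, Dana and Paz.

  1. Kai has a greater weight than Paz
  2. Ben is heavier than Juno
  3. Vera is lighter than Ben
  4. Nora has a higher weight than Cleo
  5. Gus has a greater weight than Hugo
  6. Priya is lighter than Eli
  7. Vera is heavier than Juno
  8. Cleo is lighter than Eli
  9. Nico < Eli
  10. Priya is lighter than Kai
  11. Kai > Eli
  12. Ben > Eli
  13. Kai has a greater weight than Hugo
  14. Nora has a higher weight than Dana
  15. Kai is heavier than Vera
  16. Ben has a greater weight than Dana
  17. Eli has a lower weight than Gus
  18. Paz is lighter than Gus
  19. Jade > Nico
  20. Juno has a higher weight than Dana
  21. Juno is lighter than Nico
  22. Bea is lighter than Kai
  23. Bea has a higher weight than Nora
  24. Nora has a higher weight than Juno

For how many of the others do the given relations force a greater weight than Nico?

5

From Nico the given relations immediately reach Eli, Jade.
From those, Ben, Kai, Gus — 5 in total.
Nothing else is reachable above Nico; 5 in all.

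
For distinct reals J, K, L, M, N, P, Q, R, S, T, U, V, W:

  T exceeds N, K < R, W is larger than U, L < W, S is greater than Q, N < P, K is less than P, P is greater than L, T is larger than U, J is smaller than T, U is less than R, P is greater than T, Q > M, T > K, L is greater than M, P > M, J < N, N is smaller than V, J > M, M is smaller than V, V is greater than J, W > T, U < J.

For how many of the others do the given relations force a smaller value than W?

Directly below W: U, L, T.
One step further: K, M, J, N (7 so far).
No other element is forced below W by the given relations, so the count is 7.

7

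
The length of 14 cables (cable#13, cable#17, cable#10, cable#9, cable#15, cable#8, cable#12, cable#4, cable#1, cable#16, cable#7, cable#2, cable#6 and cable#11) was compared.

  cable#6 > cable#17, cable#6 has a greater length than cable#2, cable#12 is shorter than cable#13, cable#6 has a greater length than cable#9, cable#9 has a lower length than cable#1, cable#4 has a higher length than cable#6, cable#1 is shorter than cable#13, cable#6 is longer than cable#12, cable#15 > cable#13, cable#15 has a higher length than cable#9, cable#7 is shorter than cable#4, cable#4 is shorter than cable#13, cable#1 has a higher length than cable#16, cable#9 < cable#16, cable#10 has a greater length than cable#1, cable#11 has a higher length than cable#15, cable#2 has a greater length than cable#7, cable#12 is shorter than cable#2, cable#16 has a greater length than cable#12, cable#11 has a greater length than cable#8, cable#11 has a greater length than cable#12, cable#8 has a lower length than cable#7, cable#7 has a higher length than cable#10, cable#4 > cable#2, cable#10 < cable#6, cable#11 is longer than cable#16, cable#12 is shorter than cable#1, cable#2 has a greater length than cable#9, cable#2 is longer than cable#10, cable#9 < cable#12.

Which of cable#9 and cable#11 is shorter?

Following the relations from cable#9: cable#9 < cable#12 < cable#16 < cable#1 < cable#10 < cable#7 < cable#2 < cable#6 < cable#4 < cable#13 < cable#15 < cable#11.
So cable#9 < cable#11; cable#9 is the shorter of the two.

cable#9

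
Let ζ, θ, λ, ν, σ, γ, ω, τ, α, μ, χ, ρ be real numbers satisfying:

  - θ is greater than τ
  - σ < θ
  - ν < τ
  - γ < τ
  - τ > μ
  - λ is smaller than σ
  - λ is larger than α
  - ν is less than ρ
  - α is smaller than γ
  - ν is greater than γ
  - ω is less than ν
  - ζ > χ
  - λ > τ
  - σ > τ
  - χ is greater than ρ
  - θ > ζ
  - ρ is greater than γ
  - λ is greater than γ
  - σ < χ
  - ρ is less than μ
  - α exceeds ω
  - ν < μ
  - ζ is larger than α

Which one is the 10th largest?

Piecing the relations together gives one ordering: ω < α < γ < ν < ρ < μ < τ < λ < σ < χ < ζ < θ.
Counting 10 from the largest end gives γ.

γ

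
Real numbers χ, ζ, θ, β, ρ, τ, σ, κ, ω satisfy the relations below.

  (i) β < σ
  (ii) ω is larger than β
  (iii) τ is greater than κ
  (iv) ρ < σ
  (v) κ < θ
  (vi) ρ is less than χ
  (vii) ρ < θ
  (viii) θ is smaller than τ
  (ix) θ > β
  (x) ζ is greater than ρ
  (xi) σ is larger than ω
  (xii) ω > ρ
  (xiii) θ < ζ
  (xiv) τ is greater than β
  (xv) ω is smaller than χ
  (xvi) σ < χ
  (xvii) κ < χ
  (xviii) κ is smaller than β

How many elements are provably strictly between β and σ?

Chaining upward from β reaches: θ, ω, τ, χ, ζ.
Chaining downward from σ reaches: ρ, κ, ω.
Strictly between β and σ are those in both lists: ω — 1 element.

1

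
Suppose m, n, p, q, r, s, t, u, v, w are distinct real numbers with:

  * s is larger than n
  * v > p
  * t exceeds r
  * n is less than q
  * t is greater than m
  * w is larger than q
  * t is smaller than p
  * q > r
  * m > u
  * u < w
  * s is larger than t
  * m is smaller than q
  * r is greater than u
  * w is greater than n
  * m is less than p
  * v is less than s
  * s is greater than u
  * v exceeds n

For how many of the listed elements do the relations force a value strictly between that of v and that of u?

Chaining upward from u reaches: r, m, t, p, q, w, s.
Chaining downward from v reaches: r, n, m, t, p.
Strictly between u and v are those in both lists: r, m, t, p — 4 elements.

4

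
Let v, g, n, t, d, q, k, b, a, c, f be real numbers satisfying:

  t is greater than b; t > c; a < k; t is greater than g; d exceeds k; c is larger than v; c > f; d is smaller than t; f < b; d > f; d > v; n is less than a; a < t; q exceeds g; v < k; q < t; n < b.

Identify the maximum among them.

t

v is not greatest since v < k; n is not greatest since n < a; a is not greatest since a < t; k is not greatest since k < d; f is not greatest since f < d; c is not greatest since c < t; g is not greatest since g < q; b is not greatest since b < t; q is not greatest since q < t; d is not greatest since d < t.
Only t has nothing above it, so t is the maximum.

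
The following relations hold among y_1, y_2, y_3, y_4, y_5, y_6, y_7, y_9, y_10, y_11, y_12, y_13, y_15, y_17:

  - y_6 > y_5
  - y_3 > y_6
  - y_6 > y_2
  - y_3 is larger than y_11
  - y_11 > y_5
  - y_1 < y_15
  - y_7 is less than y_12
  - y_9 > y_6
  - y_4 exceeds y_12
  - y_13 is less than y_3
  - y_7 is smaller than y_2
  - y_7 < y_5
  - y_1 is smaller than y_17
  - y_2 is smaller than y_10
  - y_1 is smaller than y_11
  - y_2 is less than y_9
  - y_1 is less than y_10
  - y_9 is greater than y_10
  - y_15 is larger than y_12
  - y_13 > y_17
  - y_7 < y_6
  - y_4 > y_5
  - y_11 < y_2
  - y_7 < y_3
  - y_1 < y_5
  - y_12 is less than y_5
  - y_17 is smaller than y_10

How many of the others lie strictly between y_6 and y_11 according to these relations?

The relations place y_11 below y_6. An element lies strictly between them when it is forced above y_11 and also forced below y_6.
Above y_11: {y_2, y_10, y_9, y_3}. Below y_6: {y_7, y_1, y_12, y_5, y_2}.
Intersection: {y_2} — 1.

1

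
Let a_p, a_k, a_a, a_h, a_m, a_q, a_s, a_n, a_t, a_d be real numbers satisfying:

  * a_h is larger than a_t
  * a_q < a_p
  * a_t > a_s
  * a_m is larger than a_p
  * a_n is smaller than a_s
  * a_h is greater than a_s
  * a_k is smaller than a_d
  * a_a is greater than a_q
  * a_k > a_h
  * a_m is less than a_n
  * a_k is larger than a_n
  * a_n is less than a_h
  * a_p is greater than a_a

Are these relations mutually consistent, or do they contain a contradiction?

consistent

Every relation is compatible with a_q < a_a < a_p < a_m < a_n < a_s < a_t < a_h < a_k < a_d; the set is consistent.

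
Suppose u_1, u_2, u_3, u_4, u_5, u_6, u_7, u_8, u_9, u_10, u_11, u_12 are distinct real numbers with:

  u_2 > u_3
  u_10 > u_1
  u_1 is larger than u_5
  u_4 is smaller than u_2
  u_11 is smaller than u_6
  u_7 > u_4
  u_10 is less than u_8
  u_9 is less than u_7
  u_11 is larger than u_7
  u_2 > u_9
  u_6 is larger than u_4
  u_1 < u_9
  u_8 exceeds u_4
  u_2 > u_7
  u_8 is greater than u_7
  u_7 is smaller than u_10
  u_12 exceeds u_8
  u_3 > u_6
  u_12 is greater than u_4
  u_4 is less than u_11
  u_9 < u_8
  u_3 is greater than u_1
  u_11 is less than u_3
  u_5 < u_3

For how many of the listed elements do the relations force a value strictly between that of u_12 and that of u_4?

3

Chaining upward from u_4 reaches: u_7, u_11, u_10, u_6, u_8, u_3, u_2.
Chaining downward from u_12 reaches: u_5, u_1, u_9, u_7, u_10, u_8.
Strictly between u_4 and u_12 are those in both lists: u_7, u_10, u_8 — 3 elements.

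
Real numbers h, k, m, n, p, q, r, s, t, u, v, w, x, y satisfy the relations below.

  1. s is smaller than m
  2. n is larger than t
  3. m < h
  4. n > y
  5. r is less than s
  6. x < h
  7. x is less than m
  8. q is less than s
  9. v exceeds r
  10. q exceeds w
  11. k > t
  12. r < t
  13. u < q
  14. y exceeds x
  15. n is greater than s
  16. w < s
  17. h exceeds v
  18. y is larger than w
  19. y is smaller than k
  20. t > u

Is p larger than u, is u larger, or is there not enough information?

Following every chain through u: above u we get q, s, t, n, m, h, k.
p is not reached, and no chain runs the other way from p to u.
So the given relations leave the order of u and p undetermined.

undetermined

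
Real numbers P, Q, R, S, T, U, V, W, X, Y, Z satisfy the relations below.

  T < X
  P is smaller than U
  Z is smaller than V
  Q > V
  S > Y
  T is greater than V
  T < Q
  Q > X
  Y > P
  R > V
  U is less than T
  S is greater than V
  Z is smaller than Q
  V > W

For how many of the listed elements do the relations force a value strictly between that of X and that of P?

2

Chaining upward from P reaches: U, T, Q, Y, S.
Chaining downward from X reaches: Z, W, U, V, T.
Strictly between P and X are those in both lists: U, T — 2 elements.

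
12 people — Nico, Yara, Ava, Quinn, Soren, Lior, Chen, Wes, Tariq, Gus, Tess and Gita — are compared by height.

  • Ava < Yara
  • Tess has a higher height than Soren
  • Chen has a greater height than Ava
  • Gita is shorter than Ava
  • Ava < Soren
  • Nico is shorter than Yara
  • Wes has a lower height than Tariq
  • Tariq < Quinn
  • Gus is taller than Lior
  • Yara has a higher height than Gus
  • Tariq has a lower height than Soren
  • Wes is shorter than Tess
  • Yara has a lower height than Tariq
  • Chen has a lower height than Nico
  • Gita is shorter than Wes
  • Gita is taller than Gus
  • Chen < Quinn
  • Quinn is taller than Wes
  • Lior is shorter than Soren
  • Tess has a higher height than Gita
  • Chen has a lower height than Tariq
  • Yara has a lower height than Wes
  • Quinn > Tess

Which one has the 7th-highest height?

Nico

The consecutive relations fix a unique order: Lior < Gus < Gita < Ava < Chen < Nico < Yara < Wes < Tariq < Soren < Tess < Quinn.
The 7th largest is Nico.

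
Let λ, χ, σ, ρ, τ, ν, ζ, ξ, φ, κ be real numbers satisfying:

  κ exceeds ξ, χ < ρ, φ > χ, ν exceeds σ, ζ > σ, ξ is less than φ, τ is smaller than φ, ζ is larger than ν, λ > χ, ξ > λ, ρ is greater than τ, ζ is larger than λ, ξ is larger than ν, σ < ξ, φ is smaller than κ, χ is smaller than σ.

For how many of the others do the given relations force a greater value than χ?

From χ the given relations immediately reach σ, λ, ρ, φ.
From those, ν, ξ, κ, ζ — 8 in total.
No other element is forced above χ by the given relations, so the count is 8.

8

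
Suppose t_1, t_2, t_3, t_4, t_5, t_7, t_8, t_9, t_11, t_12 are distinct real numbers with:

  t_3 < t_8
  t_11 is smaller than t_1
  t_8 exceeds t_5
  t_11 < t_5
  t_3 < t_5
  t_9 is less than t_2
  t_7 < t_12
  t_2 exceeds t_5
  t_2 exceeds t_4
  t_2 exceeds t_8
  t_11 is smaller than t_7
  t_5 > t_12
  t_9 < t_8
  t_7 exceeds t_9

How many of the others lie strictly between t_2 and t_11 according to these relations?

The relations place t_11 below t_2. An element lies strictly between them when it is forced above t_11 and also forced below t_2.
Above t_11: {t_1, t_7, t_12, t_5, t_8}. Below t_2: {t_4, t_9, t_3, t_7, t_12, t_5, t_8}.
Intersection: {t_7, t_12, t_5, t_8} — 4.

4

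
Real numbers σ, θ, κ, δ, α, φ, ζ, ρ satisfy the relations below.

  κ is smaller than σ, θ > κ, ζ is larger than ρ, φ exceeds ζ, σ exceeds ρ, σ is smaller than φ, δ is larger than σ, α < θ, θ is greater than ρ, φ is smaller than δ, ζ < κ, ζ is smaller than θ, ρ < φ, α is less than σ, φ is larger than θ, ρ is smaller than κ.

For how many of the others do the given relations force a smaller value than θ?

4

From θ the given relations immediately reach α, ρ, ζ, κ.
No other element is forced below θ by the given relations, so the count is 4.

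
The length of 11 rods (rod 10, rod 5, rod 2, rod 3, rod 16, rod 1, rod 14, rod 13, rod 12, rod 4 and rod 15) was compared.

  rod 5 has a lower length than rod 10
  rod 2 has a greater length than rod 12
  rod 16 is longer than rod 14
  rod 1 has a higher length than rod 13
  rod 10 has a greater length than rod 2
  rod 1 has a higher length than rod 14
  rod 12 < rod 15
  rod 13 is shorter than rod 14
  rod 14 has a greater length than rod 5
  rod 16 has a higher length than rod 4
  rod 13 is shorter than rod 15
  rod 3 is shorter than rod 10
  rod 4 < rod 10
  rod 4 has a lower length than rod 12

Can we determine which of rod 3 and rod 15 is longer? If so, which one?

Following every chain through rod 3: above rod 3 we get rod 10.
rod 15 is not reached, and no chain runs the other way from rod 15 to rod 3.
So the given relations leave the order of rod 3 and rod 15 undetermined.

undetermined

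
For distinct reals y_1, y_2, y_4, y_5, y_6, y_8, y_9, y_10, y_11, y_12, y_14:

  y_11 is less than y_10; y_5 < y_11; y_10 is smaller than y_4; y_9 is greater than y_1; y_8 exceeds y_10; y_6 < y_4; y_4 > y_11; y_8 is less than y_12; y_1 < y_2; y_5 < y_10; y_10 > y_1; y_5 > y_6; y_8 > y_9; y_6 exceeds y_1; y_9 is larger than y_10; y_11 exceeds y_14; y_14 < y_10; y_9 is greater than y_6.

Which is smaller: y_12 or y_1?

Chaining the given relations: y_1 < y_6 < y_5 < y_10 < y_9 < y_8 < y_12.
So y_1 < y_12; y_1 is the smaller of the two.

y_1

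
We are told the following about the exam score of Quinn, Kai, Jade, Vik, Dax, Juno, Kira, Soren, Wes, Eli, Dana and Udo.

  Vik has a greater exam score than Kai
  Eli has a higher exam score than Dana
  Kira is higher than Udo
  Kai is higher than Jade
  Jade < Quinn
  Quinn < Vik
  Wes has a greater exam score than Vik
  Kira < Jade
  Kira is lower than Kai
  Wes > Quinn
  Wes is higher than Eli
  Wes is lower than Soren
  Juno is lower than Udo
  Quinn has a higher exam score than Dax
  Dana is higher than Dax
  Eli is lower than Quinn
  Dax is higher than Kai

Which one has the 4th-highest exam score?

The consecutive relations fix a unique order: Juno < Udo < Kira < Jade < Kai < Dax < Dana < Eli < Quinn < Vik < Wes < Soren.
Counting 4 from the largest end gives Quinn.

Quinn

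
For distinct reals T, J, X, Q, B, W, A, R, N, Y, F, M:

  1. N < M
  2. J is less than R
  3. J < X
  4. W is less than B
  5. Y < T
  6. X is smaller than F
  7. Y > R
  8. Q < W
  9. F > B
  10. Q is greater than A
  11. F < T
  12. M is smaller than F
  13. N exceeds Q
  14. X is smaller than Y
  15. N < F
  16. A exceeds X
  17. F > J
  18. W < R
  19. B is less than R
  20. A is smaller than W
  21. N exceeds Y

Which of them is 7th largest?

B

Chaining the given pairs: J < X < A < Q < W < B < R < Y < N < M < F < T.
Counting 7 from the largest end gives B.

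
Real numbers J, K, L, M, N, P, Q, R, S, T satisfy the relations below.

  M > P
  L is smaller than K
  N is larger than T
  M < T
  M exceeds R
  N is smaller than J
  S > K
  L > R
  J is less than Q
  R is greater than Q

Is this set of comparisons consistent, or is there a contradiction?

inconsistent

Chaining the given relations yields M < T < N < J < Q < R, so M < R. But one relation states R < M. These cannot both hold.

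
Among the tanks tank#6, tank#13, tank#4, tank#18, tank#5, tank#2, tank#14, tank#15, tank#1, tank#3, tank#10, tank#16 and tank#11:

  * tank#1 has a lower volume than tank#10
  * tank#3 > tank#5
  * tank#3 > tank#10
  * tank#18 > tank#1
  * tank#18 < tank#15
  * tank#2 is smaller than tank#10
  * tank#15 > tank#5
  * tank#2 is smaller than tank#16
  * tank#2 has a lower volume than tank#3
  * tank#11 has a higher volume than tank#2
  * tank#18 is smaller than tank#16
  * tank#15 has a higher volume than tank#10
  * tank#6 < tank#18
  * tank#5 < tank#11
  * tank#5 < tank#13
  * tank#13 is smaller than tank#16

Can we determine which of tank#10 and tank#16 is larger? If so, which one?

undetermined

Following every chain through tank#10: above tank#10 we get tank#15, tank#3; below tank#10 we get tank#2, tank#1.
tank#16 is not reached, and no chain runs the other way from tank#16 to tank#10.
So the given relations leave the order of tank#10 and tank#16 undetermined.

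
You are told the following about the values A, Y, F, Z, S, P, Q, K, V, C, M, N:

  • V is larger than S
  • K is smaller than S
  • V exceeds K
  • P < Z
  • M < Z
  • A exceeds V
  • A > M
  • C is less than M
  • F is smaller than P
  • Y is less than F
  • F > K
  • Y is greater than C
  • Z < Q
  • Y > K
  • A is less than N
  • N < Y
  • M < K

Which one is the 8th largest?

Piecing the relations together gives one ordering: C < M < K < S < V < A < N < Y < F < P < Z < Q.
Counting 8 from the largest end gives V.

V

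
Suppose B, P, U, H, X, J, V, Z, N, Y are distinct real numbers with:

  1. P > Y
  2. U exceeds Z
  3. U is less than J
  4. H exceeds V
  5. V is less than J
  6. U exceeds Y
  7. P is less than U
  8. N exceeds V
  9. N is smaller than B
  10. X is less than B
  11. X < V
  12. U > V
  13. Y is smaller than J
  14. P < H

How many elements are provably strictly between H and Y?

Chaining upward from Y reaches: P, U, J.
Chaining downward from H reaches: X, V, P.
Strictly between Y and H are those in both lists: P — 1 element.

1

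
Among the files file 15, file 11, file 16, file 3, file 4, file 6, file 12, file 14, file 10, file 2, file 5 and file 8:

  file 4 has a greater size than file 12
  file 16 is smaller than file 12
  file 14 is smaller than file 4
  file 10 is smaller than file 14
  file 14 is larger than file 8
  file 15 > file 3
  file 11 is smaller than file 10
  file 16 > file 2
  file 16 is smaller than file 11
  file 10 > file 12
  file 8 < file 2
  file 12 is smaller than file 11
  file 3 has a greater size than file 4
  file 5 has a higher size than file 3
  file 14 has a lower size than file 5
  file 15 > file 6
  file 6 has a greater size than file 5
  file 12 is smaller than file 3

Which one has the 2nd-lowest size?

The consecutive relations fix a unique order: file 8 < file 2 < file 16 < file 12 < file 11 < file 10 < file 14 < file 4 < file 3 < file 5 < file 6 < file 15.
Counting 2 from the smallest end gives file 2.

file 2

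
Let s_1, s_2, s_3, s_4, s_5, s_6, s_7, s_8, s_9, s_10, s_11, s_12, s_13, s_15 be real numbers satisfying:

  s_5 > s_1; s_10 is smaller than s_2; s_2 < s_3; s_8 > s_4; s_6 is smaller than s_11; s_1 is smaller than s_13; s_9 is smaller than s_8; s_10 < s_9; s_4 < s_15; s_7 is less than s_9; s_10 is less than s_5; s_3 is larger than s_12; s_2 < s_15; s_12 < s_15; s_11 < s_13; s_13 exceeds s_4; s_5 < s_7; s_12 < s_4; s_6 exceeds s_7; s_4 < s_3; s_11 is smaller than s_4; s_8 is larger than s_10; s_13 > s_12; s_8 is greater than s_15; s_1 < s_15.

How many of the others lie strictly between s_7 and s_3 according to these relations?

Chaining upward from s_7 reaches: s_6, s_11, s_4, s_13, s_9, s_15, s_8.
Chaining downward from s_3 reaches: s_10, s_1, s_5, s_6, s_11, s_12, s_4, s_2.
Strictly between s_7 and s_3 are those in both lists: s_6, s_11, s_4 — 3 elements.

3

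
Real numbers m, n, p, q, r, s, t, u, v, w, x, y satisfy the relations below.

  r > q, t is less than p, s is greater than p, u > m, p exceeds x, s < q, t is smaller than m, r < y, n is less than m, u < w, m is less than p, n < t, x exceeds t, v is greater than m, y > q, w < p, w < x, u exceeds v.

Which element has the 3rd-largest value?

The consecutive relations fix a unique order: n < t < m < v < u < w < x < p < s < q < r < y.
The 3rd largest is q.

q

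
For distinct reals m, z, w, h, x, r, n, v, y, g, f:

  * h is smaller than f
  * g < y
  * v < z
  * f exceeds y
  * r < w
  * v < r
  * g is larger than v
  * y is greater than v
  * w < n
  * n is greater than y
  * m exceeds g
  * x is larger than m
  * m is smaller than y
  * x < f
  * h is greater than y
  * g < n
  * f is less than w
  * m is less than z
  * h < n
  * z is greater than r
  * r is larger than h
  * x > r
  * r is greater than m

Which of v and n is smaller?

v

v < g and g < m give v < m.
Then m < y extends the chain to y.
With y < h: v < g < m < y < h.
With h < r: v < g < m < y < h < r.
With r < x: v < g < m < y < h < r < x.
With x < f: v < g < m < y < h < r < x < f.
With f < w: v < g < m < y < h < r < x < f < w.
With w < n: v < g < m < y < h < r < x < f < w < n.
So v < n; v is the smaller of the two.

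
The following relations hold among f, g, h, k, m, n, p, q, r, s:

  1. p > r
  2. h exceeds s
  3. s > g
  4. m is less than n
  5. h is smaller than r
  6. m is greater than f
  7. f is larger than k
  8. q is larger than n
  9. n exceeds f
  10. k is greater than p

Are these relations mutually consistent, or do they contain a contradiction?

The single ordering g < s < h < r < p < k < f < m < n < q satisfies every listed relation, so no contradiction arises.

consistent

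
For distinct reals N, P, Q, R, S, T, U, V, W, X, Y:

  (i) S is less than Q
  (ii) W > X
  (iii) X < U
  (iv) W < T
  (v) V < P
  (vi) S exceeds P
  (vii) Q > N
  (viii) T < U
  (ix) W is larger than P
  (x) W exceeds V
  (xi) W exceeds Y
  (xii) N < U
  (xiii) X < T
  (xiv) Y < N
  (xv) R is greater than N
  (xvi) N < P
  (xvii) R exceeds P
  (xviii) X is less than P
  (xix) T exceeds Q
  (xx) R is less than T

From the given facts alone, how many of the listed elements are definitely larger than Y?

The elements the relations force above Y are N, P, W, R, S, Q, T, U — no chain reaches any other.
That is 8.

8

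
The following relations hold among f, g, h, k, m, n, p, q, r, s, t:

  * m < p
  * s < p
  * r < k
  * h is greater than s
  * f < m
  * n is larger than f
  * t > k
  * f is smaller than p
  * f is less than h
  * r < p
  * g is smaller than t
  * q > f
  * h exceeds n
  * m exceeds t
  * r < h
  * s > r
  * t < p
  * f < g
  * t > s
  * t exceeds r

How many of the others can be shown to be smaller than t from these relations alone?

5

The elements the relations force below t are f, r, s, g, k — no chain reaches any other.
That is 5.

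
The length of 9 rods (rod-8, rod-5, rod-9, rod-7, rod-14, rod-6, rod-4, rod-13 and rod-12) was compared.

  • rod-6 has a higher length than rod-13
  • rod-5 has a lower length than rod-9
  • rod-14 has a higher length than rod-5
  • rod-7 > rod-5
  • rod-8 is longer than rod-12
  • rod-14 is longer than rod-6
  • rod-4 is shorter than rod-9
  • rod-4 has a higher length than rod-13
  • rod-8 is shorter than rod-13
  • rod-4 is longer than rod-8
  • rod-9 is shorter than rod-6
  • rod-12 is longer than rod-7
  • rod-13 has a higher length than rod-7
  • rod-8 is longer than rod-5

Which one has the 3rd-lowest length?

Piecing the relations together gives one ordering: rod-5 < rod-7 < rod-12 < rod-8 < rod-13 < rod-4 < rod-9 < rod-6 < rod-14.
Counting 3 from the smallest end gives rod-12.

rod-12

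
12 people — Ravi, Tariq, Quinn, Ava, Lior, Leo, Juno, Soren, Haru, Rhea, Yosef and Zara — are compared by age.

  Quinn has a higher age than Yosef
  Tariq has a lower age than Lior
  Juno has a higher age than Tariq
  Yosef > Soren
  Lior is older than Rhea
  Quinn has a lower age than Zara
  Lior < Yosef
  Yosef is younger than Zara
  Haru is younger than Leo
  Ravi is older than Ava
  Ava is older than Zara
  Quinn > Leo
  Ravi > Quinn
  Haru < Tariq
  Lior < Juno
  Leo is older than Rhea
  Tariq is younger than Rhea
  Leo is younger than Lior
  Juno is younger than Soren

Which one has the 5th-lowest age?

The consecutive relations fix a unique order: Haru < Tariq < Rhea < Leo < Lior < Juno < Soren < Yosef < Quinn < Zara < Ava < Ravi.
The 5th smallest is Lior.

Lior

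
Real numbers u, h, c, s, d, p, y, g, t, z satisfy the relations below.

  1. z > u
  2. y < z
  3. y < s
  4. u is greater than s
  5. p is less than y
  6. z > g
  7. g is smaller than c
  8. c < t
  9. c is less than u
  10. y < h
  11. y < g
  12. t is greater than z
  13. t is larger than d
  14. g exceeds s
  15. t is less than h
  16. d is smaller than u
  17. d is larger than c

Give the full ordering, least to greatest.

p < y < s < g < c < d < u < z < t < h

The consecutive links are each given: p < y; y < s; s < g; g < c; c < d; d < u; u < z; z < t; t < h.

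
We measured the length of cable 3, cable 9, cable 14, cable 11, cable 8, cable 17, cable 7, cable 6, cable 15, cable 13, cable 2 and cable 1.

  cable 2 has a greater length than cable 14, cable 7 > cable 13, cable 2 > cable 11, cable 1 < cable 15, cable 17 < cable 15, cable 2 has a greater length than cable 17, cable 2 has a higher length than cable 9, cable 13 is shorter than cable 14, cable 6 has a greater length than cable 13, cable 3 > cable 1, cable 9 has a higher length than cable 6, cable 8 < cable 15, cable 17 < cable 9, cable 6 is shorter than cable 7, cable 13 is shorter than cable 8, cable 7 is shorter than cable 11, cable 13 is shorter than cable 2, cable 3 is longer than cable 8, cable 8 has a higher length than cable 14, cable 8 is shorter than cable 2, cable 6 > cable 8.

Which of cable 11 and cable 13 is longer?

cable 11

cable 13 < cable 14 and cable 14 < cable 8 give cable 13 < cable 8.
Then cable 8 < cable 6 extends the chain to cable 6.
With cable 6 < cable 7: cable 13 < cable 14 < cable 8 < cable 6 < cable 7.
With cable 7 < cable 11: cable 13 < cable 14 < cable 8 < cable 6 < cable 7 < cable 11.
So cable 13 < cable 11; cable 11 is the longer of the two.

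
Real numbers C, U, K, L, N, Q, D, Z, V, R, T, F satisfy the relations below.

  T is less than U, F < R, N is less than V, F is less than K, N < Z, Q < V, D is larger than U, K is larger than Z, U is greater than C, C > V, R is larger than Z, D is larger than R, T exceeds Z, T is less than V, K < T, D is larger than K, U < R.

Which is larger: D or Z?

D

Chaining the given relations: Z < K < T < V < C < U < R < D.
So Z < D; D is the larger of the two.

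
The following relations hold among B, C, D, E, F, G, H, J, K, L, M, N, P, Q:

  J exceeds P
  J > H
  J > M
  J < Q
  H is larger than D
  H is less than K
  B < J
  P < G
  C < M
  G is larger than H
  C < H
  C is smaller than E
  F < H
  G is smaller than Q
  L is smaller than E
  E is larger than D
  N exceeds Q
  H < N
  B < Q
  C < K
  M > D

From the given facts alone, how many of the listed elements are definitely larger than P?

4

Directly above P: G, J.
One step further: Q (3 so far).
One step further: N (4 so far).
No other element is forced above P by the given relations, so the count is 4.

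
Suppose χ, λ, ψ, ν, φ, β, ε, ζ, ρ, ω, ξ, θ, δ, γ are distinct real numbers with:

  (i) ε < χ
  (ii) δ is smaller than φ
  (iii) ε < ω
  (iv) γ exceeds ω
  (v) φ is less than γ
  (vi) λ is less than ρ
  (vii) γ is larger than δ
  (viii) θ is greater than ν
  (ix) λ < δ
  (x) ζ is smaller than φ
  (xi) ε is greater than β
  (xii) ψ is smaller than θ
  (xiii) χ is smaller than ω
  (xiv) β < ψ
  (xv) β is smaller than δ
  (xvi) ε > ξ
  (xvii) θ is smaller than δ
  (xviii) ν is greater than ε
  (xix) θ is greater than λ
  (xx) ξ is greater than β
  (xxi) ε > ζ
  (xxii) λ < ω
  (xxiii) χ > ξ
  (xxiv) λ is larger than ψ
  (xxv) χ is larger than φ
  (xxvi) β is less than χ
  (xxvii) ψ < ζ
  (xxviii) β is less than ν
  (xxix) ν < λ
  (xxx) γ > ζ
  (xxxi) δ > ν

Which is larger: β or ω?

Chaining the given relations: β < ψ < ζ < ε < ν < λ < θ < δ < φ < χ < ω.
So β < ω; ω is the larger of the two.

ω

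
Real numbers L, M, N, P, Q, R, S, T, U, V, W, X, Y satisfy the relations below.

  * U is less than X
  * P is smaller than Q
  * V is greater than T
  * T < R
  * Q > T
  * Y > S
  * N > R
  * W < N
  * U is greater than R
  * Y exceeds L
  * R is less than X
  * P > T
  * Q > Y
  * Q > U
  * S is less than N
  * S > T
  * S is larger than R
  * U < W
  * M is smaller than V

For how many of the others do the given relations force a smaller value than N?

Directly below N: R, S, W.
One step further: T, U (5 so far).
No other element is forced below N by the given relations, so the count is 5.

5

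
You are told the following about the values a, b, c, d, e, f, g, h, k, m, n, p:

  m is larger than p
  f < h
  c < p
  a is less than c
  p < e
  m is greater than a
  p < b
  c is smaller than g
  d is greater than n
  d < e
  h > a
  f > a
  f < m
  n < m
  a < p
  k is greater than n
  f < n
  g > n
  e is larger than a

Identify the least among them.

c is not least since a < c; f is not least since a < f; p is not least since c < p; n is not least since f < n; g is not least since n < g; m is not least since n < m; d is not least since n < d; k is not least since n < k; h is not least since a < h; b is not least since p < b; e is not least since a < e.
Only a has nothing below it, so a is the least.

a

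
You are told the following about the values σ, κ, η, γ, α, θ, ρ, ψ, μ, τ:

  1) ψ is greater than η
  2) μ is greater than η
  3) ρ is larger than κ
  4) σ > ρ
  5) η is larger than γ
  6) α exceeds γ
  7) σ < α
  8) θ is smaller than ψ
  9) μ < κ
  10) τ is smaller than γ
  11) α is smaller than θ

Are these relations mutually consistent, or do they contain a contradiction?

consistent

Every relation is compatible with τ < γ < η < μ < κ < ρ < σ < α < θ < ψ; the set is consistent.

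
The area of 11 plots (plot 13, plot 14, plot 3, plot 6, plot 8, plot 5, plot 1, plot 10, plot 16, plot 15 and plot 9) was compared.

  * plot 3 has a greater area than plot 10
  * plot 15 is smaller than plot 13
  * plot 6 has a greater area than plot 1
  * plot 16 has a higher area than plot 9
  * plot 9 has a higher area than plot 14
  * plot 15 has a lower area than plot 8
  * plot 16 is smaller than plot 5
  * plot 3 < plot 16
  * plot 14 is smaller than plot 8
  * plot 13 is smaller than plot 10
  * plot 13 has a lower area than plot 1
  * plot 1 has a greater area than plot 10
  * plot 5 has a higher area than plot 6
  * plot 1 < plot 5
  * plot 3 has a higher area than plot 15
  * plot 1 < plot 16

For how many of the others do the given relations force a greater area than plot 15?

The elements the relations force above plot 15 are plot 13, plot 10, plot 3, plot 1, plot 6, plot 16, plot 8, plot 5 — no chain reaches any other.
That is 8.

8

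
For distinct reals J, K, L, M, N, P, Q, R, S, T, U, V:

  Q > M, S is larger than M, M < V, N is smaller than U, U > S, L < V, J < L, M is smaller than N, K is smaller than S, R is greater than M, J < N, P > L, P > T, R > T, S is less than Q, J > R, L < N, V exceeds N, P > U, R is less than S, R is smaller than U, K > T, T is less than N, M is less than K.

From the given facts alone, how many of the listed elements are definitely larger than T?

From T the given relations immediately reach K, R, N, P.
From those, J, S, V, U — 8 in total.
From those, L, Q — 10 in total.
Nothing else is reachable above T; 10 in all.

10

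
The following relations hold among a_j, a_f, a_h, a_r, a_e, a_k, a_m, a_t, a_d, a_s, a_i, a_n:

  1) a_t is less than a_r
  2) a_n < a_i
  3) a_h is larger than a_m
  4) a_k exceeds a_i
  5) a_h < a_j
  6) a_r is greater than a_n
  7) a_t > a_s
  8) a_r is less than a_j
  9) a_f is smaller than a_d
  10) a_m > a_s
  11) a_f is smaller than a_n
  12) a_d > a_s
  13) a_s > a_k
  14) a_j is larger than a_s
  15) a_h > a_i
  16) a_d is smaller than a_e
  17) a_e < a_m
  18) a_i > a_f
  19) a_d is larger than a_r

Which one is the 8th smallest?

a_d

The consecutive relations fix a unique order: a_f < a_n < a_i < a_k < a_s < a_t < a_r < a_d < a_e < a_m < a_h < a_j.
The 8th smallest is a_d.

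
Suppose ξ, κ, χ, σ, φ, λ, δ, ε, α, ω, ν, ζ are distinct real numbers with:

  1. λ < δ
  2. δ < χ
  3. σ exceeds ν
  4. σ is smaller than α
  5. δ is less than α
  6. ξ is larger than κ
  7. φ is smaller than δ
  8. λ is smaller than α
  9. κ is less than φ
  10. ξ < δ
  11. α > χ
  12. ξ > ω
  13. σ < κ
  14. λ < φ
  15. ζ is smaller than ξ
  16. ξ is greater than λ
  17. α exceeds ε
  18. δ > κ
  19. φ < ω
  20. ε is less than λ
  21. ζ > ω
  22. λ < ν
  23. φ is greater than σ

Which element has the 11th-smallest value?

Piecing the relations together gives one ordering: ε < λ < ν < σ < κ < φ < ω < ζ < ξ < δ < χ < α.
The 11th smallest is χ.

χ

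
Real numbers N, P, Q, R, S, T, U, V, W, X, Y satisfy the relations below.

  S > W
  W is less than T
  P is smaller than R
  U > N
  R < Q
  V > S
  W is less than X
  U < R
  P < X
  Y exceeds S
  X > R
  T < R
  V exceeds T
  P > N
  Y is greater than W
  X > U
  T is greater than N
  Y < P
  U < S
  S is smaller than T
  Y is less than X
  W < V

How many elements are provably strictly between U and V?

Chaining upward from U reaches: S, Y, T, P, R, Q, X.
Chaining downward from V reaches: W, N, S, T.
Strictly between U and V are those in both lists: S, T — 2 elements.

2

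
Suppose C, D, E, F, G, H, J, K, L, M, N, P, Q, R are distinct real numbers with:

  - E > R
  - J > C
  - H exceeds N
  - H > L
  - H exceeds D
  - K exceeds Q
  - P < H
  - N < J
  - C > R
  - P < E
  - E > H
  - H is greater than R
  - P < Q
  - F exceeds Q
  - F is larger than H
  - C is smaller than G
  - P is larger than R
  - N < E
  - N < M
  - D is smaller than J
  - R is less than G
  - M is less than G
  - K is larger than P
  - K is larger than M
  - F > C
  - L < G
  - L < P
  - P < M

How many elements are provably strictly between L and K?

The relations place L below K. An element lies strictly between them when it is forced above L and also forced below K.
Above L: {P, H, Q, M, G, F, E}. Below K: {R, N, P, Q, M}.
Intersection: {P, Q, M} — 3.

3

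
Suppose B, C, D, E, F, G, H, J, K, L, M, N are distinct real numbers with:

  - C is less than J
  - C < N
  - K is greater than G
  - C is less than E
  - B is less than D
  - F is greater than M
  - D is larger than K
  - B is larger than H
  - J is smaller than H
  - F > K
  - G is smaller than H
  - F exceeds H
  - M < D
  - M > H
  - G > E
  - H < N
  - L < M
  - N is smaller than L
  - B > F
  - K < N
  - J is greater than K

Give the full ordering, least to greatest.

C < E < G < K < J < H < N < L < M < F < B < D

Each adjacent pair is fixed by a given relation: C < E; E < G; G < K; K < J; J < H; H < N; N < L; L < M; M < F; F < B; B < D. Chaining them end to end gives the full order.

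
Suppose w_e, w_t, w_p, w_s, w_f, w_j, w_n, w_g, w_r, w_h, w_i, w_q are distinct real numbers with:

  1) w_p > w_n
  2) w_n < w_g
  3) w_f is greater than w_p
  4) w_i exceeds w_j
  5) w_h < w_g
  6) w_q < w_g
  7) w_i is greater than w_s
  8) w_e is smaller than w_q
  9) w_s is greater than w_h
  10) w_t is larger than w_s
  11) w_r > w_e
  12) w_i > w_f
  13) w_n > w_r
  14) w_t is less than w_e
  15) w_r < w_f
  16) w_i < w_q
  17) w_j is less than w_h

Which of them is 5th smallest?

The consecutive relations fix a unique order: w_j < w_h < w_s < w_t < w_e < w_r < w_n < w_p < w_f < w_i < w_q < w_g.
Counting 5 from the smallest end gives w_e.

w_e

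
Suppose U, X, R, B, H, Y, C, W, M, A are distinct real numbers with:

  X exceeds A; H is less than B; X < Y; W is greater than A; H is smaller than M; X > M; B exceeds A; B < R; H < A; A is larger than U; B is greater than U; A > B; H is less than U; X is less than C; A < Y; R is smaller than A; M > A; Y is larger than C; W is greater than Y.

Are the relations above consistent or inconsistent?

Chaining the given relations yields B < R < A, so B < A. But one relation states A < B. These cannot both hold.

inconsistent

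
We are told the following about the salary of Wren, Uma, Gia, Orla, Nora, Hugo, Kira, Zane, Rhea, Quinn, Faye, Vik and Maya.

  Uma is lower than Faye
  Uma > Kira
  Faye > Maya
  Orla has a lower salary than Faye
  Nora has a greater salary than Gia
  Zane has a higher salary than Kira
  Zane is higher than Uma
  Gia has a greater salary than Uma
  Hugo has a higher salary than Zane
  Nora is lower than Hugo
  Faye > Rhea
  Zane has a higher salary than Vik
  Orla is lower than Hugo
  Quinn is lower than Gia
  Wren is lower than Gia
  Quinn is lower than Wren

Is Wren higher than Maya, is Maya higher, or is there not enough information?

undetermined

Following every chain through Maya: above Maya we get Faye.
Wren is not reached, and no chain runs the other way from Wren to Maya.
So the given relations leave the order of Maya and Wren undetermined.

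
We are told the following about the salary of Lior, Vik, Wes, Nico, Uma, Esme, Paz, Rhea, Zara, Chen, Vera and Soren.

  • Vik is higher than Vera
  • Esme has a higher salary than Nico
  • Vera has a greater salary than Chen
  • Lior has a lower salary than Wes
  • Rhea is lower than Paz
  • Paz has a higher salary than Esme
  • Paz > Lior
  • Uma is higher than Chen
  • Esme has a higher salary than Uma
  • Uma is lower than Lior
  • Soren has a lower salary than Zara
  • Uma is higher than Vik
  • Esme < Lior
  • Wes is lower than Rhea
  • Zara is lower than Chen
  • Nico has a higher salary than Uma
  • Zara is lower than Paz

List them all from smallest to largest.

Soren < Zara < Chen < Vera < Vik < Uma < Nico < Esme < Lior < Wes < Rhea < Paz

Each adjacent pair is fixed by a given relation: Soren < Zara; Zara < Chen; Chen < Vera; Vera < Vik; Vik < Uma; Uma < Nico; Nico < Esme; Esme < Lior; Lior < Wes; Wes < Rhea; Rhea < Paz. Chaining them end to end gives the full order.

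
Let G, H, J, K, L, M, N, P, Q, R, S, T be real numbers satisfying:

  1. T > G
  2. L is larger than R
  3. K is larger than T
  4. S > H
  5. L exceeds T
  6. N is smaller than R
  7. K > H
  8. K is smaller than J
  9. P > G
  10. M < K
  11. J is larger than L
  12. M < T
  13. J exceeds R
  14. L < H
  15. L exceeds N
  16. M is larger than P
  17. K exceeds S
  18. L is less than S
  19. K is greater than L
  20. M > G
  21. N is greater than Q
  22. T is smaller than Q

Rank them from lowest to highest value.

G < P < M < T < Q < N < R < L < H < S < K < J

The consecutive links are each given: G < P; P < M; M < T; T < Q; Q < N; N < R; R < L; L < H; H < S; S < K; K < J.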